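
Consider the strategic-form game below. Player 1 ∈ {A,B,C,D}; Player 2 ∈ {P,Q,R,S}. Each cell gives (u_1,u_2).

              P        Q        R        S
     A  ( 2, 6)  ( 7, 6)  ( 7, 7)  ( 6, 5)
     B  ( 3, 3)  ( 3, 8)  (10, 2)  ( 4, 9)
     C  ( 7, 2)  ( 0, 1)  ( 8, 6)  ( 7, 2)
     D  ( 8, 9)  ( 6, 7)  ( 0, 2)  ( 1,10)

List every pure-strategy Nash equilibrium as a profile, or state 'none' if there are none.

(A,P): not NE [P1→D gives 8>2; P2→R gives 7>6]
(A,Q): not NE [P2→R gives 7>6]
(A,R): not NE [P1→B gives 10>7]
(A,S): not NE [P1→C gives 7>6; P2→R gives 7>5]
(B,P): not NE [P1→D gives 8>3; P2→S gives 9>3]
(B,Q): not NE [P1→A gives 7>3; P2→S gives 9>8]
(B,R): not NE [P2→S gives 9>2]
(B,S): not NE [P1→C gives 7>4]
(C,P): not NE [P1→D gives 8>7; P2→R gives 6>2]
(C,Q): not NE [P1→A gives 7>0; P2→R gives 6>1]
(C,R): not NE [P1→B gives 10>8]
(C,S): not NE [P2→R gives 6>2]
(D,P): not NE [P2→S gives 10>9]
(D,Q): not NE [P1→A gives 7>6; P2→S gives 10>7]
(D,R): not NE [P1→B gives 10>0; P2→S gives 10>2]
(D,S): not NE [P1→C gives 7>1]

No pure NE.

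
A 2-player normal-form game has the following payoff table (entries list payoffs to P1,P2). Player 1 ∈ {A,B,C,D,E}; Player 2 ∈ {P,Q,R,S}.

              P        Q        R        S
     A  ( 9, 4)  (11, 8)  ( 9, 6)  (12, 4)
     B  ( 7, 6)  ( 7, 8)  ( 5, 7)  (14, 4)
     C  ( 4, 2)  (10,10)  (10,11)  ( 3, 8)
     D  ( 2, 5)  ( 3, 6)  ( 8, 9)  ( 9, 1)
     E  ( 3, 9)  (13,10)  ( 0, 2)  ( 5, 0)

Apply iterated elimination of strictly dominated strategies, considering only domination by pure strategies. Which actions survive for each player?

P1 drop D (A beats it: P:9>2 Q:11>3 R:9>8 S:12>9)
P2 drop P (Q beats it: A:8>4 B:8>6 C:10>2 E:10>9)
P2 drop S (Q beats it: A:8>4 B:8>4 C:10>8 E:10>0)
P1 drop B (A beats it: Q:11>7 R:9>5)
P1→{A,C,E} P2→{Q,R}

Remaining: P1:{A,C,E} P2:{Q,R}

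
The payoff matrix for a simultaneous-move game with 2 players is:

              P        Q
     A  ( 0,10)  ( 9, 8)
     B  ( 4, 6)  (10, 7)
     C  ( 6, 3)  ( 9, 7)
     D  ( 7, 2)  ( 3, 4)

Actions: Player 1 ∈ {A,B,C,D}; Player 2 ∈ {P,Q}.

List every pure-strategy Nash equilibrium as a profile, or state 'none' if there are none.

PSNE = {(B,Q)}

(A,P): not NE [P1→D gives 7>0]
(A,Q): not NE [P1→B gives 10>9; P2→P gives 10>8]
(B,P): not NE [P1→D gives 7>4; P2→Q gives 7>6]
(B,Q): NE
(C,P): not NE [P1→D gives 7>6; P2→Q gives 7>3]
(C,Q): not NE [P1→B gives 10>9]
(D,P): not NE [P2→Q gives 4>2]
(D,Q): not NE [P1→B gives 10>3]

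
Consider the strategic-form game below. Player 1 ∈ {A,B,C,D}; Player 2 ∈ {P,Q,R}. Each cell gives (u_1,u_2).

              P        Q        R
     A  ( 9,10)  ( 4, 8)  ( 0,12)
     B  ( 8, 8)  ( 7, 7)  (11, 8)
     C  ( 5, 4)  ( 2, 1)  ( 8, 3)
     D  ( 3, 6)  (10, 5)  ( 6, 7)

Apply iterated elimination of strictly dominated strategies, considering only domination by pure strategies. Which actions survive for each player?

Remaining: P1:{A,B} P2:{P,R}

P1 drop C (B beats it: P:8>5 Q:7>2 R:11>8)
P2 drop Q (P beats it: A:10>8 B:8>7 D:6>5)
P1 drop D (B beats it: P:8>3 R:11>6)
P1→{A,B} P2→{P,R}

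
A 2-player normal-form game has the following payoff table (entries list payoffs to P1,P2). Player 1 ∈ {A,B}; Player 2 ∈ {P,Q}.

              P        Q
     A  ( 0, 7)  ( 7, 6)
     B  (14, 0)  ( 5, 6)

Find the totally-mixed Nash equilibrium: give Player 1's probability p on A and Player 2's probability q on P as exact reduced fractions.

P1 mixes 6/7 on A; P2 mixes 1/8 on P

P1 indiff ⇒ q·0+(1-q)·7 = q·14+(1-q)·5 ⇒ q(-14) = (1-q)(-2) ⇒ q = 1/8
P2 indiff ⇒ p·7+(1-p)·0 = p·6+(1-p)·6 ⇒ p(1) = (1-p)(6) ⇒ p = 6/7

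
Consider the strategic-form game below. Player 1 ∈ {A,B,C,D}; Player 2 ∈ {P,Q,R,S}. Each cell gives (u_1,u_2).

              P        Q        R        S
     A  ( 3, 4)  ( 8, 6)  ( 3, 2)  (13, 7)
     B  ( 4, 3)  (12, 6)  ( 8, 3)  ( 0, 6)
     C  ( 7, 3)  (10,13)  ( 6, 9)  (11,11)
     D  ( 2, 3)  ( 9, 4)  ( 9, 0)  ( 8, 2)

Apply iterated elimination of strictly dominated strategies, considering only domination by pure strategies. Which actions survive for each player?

IESDS → P1:{A,B,C} P2:{Q,S}

P2 drop P (Q beats it: A:6>4 B:6>3 C:13>3 D:4>3)
P2 drop R (Q beats it: A:6>2 B:6>3 C:13>9 D:4>0)
P1 drop D (C beats it: Q:10>9 S:11>8)
P1→{A,B,C} P2→{Q,S}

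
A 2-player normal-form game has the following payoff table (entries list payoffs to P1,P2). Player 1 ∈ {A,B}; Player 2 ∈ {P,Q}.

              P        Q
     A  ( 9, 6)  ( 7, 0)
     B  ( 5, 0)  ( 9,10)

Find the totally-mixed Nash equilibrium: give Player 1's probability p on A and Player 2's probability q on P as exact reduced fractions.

(p,q) = (5/8, 1/3)

P1 indiff ⇒ q·9+(1-q)·7 = q·5+(1-q)·9 ⇒ q(4) = (1-q)(2) ⇒ q = 1/3
P2 indiff ⇒ p·6+(1-p)·0 = p·0+(1-p)·10 ⇒ p(6) = (1-p)(10) ⇒ p = 5/8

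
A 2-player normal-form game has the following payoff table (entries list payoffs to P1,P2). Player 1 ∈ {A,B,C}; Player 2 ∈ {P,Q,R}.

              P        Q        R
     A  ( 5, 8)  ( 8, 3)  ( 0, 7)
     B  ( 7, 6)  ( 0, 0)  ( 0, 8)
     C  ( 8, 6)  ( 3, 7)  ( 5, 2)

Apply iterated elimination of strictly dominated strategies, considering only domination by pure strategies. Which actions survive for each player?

Survivors P1:{A,C} P2:{P,Q}

P1 drop B (C beats it: P:8>7 Q:3>0 R:5>0)
P2 drop R (P beats it: A:8>7 C:6>2)
P1→{A,C} P2→{P,Q}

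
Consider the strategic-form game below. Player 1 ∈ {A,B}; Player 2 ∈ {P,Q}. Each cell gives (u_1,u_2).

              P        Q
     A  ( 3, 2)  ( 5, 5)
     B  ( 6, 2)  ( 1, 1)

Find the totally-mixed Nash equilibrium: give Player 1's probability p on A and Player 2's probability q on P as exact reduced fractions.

(p,q) = (1/4, 4/7)

P1 indiff ⇒ q·3+(1-q)·5 = q·6+(1-q)·1 ⇒ q(-3) = (1-q)(-4) ⇒ q = 4/7
P2 indiff ⇒ p·2+(1-p)·2 = p·5+(1-p)·1 ⇒ p(-3) = (1-p)(-1) ⇒ p = 1/4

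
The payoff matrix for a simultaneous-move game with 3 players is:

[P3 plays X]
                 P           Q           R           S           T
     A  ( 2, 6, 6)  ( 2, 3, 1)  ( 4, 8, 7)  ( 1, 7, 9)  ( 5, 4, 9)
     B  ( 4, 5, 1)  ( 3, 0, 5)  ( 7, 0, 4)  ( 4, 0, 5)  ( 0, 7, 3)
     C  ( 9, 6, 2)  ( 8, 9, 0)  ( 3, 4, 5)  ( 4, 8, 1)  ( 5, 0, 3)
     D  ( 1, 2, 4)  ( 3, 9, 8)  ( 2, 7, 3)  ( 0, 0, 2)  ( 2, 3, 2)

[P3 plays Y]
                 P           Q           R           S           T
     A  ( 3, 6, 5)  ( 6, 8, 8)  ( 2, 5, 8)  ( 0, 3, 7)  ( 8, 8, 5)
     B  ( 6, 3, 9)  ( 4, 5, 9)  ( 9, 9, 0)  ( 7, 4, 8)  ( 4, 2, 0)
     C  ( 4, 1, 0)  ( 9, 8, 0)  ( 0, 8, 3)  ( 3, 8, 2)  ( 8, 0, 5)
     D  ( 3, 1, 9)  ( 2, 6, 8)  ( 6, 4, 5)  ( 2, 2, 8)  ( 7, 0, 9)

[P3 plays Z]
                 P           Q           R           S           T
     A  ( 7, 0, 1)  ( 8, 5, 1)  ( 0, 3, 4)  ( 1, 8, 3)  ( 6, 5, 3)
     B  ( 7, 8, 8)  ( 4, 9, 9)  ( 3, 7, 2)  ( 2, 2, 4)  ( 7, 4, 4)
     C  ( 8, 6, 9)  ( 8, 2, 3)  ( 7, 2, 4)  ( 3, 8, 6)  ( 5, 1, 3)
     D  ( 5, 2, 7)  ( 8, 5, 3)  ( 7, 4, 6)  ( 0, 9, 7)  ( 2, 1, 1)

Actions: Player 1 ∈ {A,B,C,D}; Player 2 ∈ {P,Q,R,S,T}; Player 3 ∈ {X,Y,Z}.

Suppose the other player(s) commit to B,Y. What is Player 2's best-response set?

P2 best: {R}

u_2(P vs B,Y) = 3
u_2(Q vs B,Y) = 5
u_2(R vs B,Y) = 9
u_2(S vs B,Y) = 4
u_2(T vs B,Y) = 2
max payoff 9 at {R}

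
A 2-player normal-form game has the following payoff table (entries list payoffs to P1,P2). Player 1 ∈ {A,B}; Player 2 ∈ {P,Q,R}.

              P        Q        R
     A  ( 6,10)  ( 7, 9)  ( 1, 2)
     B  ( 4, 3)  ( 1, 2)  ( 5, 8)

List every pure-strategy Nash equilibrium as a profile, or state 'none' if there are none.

PSNE = {(A,P), (B,R)}

(A,P): NE
(A,Q): not NE [P2→P gives 10>9]
(A,R): not NE [P1→B gives 5>1; P2→P gives 10>2]
(B,P): not NE [P1→A gives 6>4; P2→R gives 8>3]
(B,Q): not NE [P1→A gives 7>1; P2→R gives 8>2]
(B,R): NE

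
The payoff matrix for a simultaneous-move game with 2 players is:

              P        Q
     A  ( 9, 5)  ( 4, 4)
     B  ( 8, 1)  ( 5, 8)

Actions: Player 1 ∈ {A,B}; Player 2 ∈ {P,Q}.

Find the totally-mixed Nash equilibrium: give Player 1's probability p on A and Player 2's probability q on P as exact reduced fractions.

P1 indiff ⇒ q·9+(1-q)·4 = q·8+(1-q)·5 ⇒ q(1) = (1-q)(1) ⇒ q = 1/2
P2 indiff ⇒ p·5+(1-p)·1 = p·4+(1-p)·8 ⇒ p(1) = (1-p)(7) ⇒ p = 7/8

(p,q) = (7/8, 1/2)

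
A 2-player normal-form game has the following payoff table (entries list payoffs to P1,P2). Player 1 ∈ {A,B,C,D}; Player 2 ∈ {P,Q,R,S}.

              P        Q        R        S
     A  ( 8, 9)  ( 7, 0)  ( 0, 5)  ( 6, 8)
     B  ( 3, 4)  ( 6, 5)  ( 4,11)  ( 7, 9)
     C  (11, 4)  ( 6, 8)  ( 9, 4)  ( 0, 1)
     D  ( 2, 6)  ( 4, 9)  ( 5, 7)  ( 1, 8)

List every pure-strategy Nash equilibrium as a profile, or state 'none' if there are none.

No pure NE.

(A,P): not NE [P1→C gives 11>8]
(A,Q): not NE [P2→P gives 9>0]
(A,R): not NE [P1→C gives 9>0; P2→P gives 9>5]
(A,S): not NE [P1→B gives 7>6; P2→P gives 9>8]
(B,P): not NE [P1→C gives 11>3; P2→R gives 11>4]
(B,Q): not NE [P1→A gives 7>6; P2→R gives 11>5]
(B,R): not NE [P1→C gives 9>4]
(B,S): not NE [P2→R gives 11>9]
(C,P): not NE [P2→Q gives 8>4]
(C,Q): not NE [P1→A gives 7>6]
(C,R): not NE [P2→Q gives 8>4]
(C,S): not NE [P1→B gives 7>0; P2→Q gives 8>1]
(D,P): not NE [P1→C gives 11>2; P2→Q gives 9>6]
(D,Q): not NE [P1→A gives 7>4]
(D,R): not NE [P1→C gives 9>5; P2→Q gives 9>7]
(D,S): not NE [P1→B gives 7>1; P2→Q gives 9>8]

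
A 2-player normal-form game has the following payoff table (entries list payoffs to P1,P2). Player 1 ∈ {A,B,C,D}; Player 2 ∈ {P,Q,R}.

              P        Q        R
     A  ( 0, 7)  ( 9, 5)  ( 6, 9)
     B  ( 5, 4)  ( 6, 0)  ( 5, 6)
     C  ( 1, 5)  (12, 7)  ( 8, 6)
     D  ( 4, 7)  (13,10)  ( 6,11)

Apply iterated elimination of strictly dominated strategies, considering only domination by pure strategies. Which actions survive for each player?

Survivors P1:{C,D} P2:{Q,R}

P1 drop A (C beats it: P:1>0 Q:12>9 R:8>6)
P2 drop P (R beats it: B:6>4 C:6>5 D:11>7)
P1 drop B (C beats it: Q:12>6 R:8>5)
P1→{C,D} P2→{Q,R}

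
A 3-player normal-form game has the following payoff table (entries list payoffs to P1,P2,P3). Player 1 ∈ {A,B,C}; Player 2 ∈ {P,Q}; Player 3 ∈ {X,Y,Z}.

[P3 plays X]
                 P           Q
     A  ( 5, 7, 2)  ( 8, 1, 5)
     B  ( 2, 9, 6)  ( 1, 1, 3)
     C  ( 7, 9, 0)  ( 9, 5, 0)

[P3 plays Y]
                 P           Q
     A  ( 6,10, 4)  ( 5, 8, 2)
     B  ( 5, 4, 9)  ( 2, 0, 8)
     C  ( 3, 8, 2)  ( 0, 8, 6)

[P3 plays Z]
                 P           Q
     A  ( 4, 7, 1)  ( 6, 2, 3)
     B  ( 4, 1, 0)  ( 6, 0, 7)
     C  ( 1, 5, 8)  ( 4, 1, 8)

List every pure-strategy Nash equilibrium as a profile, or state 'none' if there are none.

PSNE = {(A,P,Y)}

(A,P,X): not NE [P1→C gives 7>5; P3→Y gives 4>2]
(A,P,Y): NE
(A,P,Z): not NE [P3→Y gives 4>1]
(A,Q,X): not NE [P1→C gives 9>8; P2→P gives 7>1]
(A,Q,Y): not NE [P2→P gives 10>8; P3→X gives 5>2]
(A,Q,Z): not NE [P2→P gives 7>2; P3→X gives 5>3]
(B,P,X): not NE [P1→C gives 7>2; P3→Y gives 9>6]
(B,P,Y): not NE [P1→A gives 6>5]
(B,P,Z): not NE [P3→Y gives 9>0]
(B,Q,X): not NE [P1→C gives 9>1; P2→P gives 9>1; P3→Y gives 8>3]
(B,Q,Y): not NE [P1→A gives 5>2; P2→P gives 4>0]
(B,Q,Z): not NE [P2→P gives 1>0; P3→Y gives 8>7]
(C,P,X): not NE [P3→Z gives 8>0]
(C,P,Y): not NE [P1→A gives 6>3; P3→Z gives 8>2]
(C,P,Z): not NE [P1→B gives 4>1]
(C,Q,X): not NE [P2→P gives 9>5; P3→Z gives 8>0]
(C,Q,Y): not NE [P1→A gives 5>0; P3→Z gives 8>6]
(C,Q,Z): not NE [P1→B gives 6>4; P2→P gives 5>1]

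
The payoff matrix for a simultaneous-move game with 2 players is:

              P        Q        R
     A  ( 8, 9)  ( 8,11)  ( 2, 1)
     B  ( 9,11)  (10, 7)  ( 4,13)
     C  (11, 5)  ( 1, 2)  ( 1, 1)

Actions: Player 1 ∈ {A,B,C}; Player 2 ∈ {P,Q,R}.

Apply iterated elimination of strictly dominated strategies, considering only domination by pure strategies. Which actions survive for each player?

IESDS → P1:{B,C} P2:{P,R}

P1 drop A (B beats it: P:9>8 Q:10>8 R:4>2)
P2 drop Q (P beats it: B:11>7 C:5>2)
P1→{B,C} P2→{P,R}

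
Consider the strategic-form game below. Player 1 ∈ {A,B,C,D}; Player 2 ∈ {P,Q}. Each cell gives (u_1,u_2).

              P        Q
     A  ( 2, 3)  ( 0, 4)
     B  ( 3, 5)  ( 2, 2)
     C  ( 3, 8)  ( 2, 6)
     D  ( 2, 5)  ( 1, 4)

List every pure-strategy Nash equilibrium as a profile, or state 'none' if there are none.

(A,P): not NE [P1→C gives 3>2; P2→Q gives 4>3]
(A,Q): not NE [P1→C gives 2>0]
(B,P): NE
(B,Q): not NE [P2→P gives 5>2]
(C,P): NE
(C,Q): not NE [P2→P gives 8>6]
(D,P): not NE [P1→C gives 3>2]
(D,Q): not NE [P1→C gives 2>1; P2→P gives 5>4]

Nash profiles: (B,P), (C,P)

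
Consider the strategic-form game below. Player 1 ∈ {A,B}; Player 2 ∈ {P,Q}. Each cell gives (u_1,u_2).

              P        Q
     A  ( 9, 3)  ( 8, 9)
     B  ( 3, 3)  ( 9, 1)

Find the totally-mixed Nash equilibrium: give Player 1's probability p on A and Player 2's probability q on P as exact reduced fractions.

P1 indiff ⇒ q·9+(1-q)·8 = q·3+(1-q)·9 ⇒ q(6) = (1-q)(1) ⇒ q = 1/7
P2 indiff ⇒ p·3+(1-p)·3 = p·9+(1-p)·1 ⇒ p(-6) = (1-p)(-2) ⇒ p = 1/4

p=1/4, q=1/7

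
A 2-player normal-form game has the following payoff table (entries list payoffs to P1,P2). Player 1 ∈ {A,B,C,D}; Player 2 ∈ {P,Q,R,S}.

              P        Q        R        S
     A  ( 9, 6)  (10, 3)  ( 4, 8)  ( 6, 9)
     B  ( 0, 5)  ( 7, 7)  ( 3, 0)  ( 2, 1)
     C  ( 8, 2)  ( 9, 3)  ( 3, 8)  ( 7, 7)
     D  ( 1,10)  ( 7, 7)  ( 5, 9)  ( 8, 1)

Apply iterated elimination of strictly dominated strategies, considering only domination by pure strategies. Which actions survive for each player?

IESDS → P1:{A,C,D} P2:{P,R,S}

P1 drop B (A beats it: P:9>0 Q:10>7 R:4>3 S:6>2)
P2 drop Q (R beats it: A:8>3 C:8>3 D:9>7)
P1→{A,C,D} P2→{P,R,S}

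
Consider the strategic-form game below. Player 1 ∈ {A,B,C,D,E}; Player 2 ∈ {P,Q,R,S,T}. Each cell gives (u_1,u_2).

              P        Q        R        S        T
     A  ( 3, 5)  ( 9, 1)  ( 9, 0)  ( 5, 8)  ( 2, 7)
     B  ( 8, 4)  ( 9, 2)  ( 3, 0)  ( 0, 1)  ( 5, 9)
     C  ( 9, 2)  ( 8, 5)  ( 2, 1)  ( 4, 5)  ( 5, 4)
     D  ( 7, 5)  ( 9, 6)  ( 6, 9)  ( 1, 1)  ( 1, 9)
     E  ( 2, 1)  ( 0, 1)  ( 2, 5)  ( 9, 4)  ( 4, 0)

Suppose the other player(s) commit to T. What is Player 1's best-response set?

argmax u_1 = {B,C}

u_1(A vs T) = 2
u_1(B vs T) = 5
u_1(C vs T) = 5
u_1(D vs T) = 1
u_1(E vs T) = 4
max payoff 5 at {B,C}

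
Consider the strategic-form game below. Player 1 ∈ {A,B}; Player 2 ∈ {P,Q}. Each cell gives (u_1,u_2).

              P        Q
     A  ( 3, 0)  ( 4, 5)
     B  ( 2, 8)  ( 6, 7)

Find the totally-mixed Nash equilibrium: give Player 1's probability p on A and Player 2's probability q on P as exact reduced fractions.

P1 indiff ⇒ q·3+(1-q)·4 = q·2+(1-q)·6 ⇒ q(1) = (1-q)(2) ⇒ q = 2/3
P2 indiff ⇒ p·0+(1-p)·8 = p·5+(1-p)·7 ⇒ p(-5) = (1-p)(-1) ⇒ p = 1/6

P1 mixes 1/6 on A; P2 mixes 2/3 on P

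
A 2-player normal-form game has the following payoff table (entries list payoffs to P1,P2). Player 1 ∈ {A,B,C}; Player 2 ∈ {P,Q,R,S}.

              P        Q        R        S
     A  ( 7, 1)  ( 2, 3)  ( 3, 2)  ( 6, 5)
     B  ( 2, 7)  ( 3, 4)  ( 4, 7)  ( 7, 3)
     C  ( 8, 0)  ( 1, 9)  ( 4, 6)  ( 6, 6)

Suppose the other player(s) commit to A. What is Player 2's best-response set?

BR_2 = {S}

u_2(P vs A) = 1
u_2(Q vs A) = 3
u_2(R vs A) = 2
u_2(S vs A) = 5
max payoff 5 at {S}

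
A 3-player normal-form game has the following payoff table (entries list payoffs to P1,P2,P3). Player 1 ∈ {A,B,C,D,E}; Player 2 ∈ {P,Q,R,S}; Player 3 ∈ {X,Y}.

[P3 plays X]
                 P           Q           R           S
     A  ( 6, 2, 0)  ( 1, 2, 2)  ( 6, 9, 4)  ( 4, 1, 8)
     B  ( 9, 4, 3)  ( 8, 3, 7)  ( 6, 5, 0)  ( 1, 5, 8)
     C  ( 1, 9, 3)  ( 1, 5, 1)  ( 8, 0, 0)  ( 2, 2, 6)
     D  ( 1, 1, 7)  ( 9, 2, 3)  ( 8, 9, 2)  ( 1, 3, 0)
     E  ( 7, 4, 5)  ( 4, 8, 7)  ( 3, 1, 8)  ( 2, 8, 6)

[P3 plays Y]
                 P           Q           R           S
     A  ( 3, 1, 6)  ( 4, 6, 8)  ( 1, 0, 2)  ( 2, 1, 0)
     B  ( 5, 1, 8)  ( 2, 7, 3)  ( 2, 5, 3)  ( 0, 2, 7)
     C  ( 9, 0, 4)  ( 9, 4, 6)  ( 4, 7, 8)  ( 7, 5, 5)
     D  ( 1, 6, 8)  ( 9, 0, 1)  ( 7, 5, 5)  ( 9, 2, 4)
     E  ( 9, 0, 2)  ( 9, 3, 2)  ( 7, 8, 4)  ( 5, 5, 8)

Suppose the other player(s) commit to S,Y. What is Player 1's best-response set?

argmax u_1 = {D}

u_1(A vs S,Y) = 2
u_1(B vs S,Y) = 0
u_1(C vs S,Y) = 7
u_1(D vs S,Y) = 9
u_1(E vs S,Y) = 5
max payoff 9 at {D}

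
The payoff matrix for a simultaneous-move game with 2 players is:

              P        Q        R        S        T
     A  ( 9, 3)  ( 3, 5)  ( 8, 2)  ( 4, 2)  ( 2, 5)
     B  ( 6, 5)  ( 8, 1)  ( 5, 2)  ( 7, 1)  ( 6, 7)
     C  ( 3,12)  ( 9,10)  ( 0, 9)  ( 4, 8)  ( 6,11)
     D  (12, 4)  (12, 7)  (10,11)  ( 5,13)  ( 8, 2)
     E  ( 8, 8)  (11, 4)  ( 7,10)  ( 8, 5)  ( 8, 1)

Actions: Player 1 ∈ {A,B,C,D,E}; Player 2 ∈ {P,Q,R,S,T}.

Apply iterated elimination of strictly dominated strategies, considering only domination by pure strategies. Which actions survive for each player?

P1 drop A (D beats it: P:12>9 Q:12>3 R:10>8 S:5>4 T:8>2)
P1 drop B (E beats it: P:8>6 Q:11>8 R:7>5 S:8>7 T:8>6)
P1 drop C (D beats it: P:12>3 Q:12>9 R:10>0 S:5>4 T:8>6)
P2 drop P (R beats it: D:11>4 E:10>8)
P2 drop Q (R beats it: D:11>7 E:10>4)
P2 drop T (R beats it: D:11>2 E:10>1)
P1→{D,E} P2→{R,S}

Remaining: P1:{D,E} P2:{R,S}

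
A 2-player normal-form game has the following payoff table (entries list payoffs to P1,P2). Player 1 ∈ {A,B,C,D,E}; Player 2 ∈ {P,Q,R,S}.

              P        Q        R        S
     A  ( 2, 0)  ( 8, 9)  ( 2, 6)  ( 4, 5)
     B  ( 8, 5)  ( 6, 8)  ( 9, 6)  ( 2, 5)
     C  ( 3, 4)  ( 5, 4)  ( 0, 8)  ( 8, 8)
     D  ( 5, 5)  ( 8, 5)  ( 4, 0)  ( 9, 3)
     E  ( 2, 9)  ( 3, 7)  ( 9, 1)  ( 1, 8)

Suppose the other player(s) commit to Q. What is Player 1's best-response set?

BR_1 = {A,D}

u_1(A vs Q) = 8
u_1(B vs Q) = 6
u_1(C vs Q) = 5
u_1(D vs Q) = 8
u_1(E vs Q) = 3
max payoff 8 at {A,D}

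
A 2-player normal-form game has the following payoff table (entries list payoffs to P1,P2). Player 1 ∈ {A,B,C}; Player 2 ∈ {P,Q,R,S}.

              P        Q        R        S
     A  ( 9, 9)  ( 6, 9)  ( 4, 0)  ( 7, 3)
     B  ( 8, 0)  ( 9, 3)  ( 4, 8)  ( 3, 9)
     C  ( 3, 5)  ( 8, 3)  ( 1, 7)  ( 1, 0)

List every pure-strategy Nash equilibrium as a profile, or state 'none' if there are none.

PSNE = {(A,P)}

(A,P): NE
(A,Q): not NE [P1→B gives 9>6]
(A,R): not NE [P2→Q gives 9>0]
(A,S): not NE [P2→Q gives 9>3]
(B,P): not NE [P1→A gives 9>8; P2→S gives 9>0]
(B,Q): not NE [P2→S gives 9>3]
(B,R): not NE [P2→S gives 9>8]
(B,S): not NE [P1→A gives 7>3]
(C,P): not NE [P1→A gives 9>3; P2→R gives 7>5]
(C,Q): not NE [P1→B gives 9>8; P2→R gives 7>3]
(C,R): not NE [P1→B gives 4>1]
(C,S): not NE [P1→A gives 7>1; P2→R gives 7>0]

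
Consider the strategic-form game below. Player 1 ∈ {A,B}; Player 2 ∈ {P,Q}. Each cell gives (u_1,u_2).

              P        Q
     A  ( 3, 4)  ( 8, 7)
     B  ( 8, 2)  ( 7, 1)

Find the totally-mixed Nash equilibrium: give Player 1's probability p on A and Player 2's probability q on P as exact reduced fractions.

(p,q) = (1/4, 1/6)

P1 indiff ⇒ q·3+(1-q)·8 = q·8+(1-q)·7 ⇒ q(-5) = (1-q)(-1) ⇒ q = 1/6
P2 indiff ⇒ p·4+(1-p)·2 = p·7+(1-p)·1 ⇒ p(-3) = (1-p)(-1) ⇒ p = 1/4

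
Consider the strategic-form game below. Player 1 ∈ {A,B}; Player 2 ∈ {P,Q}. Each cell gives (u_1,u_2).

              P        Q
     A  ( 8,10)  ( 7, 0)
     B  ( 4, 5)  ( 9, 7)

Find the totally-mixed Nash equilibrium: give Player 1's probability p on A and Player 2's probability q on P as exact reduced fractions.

P1 mixes 1/6 on A; P2 mixes 1/3 on P

P1 indiff ⇒ q·8+(1-q)·7 = q·4+(1-q)·9 ⇒ q(4) = (1-q)(2) ⇒ q = 1/3
P2 indiff ⇒ p·10+(1-p)·5 = p·0+(1-p)·7 ⇒ p(10) = (1-p)(2) ⇒ p = 1/6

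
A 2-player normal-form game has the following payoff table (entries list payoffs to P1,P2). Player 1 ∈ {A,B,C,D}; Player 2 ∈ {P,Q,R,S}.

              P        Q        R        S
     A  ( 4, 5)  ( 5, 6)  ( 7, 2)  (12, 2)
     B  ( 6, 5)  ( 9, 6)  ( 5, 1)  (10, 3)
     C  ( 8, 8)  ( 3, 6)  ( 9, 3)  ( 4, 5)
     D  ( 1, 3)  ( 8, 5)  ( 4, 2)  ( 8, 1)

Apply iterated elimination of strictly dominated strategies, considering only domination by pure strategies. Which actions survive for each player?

P1 drop D (B beats it: P:6>1 Q:9>8 R:5>4 S:10>8)
P2 drop R (P beats it: A:5>2 B:5>1 C:8>3)
P2 drop S (P beats it: A:5>2 B:5>3 C:8>5)
P1 drop A (B beats it: P:6>4 Q:9>5)
P1→{B,C} P2→{P,Q}

Remaining: P1:{B,C} P2:{P,Q}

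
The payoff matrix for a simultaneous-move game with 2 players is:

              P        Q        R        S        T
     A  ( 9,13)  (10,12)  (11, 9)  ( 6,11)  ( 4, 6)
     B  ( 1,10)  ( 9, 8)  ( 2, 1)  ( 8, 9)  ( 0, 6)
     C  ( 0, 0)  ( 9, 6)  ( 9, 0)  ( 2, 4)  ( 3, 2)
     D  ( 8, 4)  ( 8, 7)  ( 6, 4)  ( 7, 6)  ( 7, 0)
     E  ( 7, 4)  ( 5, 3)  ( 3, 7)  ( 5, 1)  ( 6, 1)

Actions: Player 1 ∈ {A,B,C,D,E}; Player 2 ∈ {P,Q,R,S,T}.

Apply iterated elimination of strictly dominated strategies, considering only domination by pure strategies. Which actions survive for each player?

P1 drop C (A beats it: P:9>0 Q:10>9 R:11>9 S:6>2 T:4>3)
P1 drop E (D beats it: P:8>7 Q:8>5 R:6>3 S:7>5 T:7>6)
P2 drop R (Q beats it: A:12>9 B:8>1 D:7>4)
P2 drop T (P beats it: A:13>6 B:10>6 D:4>0)
P1→{A,B,D} P2→{P,Q,S}

Survivors P1:{A,B,D} P2:{P,Q,S}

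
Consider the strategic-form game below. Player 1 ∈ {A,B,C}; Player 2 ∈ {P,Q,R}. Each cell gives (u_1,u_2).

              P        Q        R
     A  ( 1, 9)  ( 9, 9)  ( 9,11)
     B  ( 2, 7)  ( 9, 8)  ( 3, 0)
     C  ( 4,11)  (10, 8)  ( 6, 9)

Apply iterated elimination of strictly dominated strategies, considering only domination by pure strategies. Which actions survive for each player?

P1 drop B (C beats it: P:4>2 Q:10>9 R:6>3)
P2 drop Q (R beats it: A:11>9 C:9>8)
P1→{A,C} P2→{P,R}

Survivors P1:{A,C} P2:{P,R}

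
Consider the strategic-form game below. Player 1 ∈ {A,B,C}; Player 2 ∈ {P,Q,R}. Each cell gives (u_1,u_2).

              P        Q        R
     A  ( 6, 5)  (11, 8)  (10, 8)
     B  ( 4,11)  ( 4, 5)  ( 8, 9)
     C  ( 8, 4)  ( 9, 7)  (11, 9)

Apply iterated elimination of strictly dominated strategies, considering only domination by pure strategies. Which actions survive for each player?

P1 drop B (A beats it: P:6>4 Q:11>4 R:10>8)
P2 drop P (Q beats it: A:8>5 C:7>4)
P1→{A,C} P2→{Q,R}

Survivors P1:{A,C} P2:{Q,R}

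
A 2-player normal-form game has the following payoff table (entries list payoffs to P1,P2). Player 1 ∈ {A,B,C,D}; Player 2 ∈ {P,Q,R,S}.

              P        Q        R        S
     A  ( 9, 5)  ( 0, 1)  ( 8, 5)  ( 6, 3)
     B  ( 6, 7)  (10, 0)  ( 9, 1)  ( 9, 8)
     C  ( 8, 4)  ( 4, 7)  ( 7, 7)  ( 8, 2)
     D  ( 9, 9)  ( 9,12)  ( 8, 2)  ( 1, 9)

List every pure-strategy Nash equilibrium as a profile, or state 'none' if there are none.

NE set: (A,P), (B,S)

(A,P): NE
(A,Q): not NE [P1→B gives 10>0; P2→R gives 5>1]
(A,R): not NE [P1→B gives 9>8]
(A,S): not NE [P1→B gives 9>6; P2→R gives 5>3]
(B,P): not NE [P1→D gives 9>6; P2→S gives 8>7]
(B,Q): not NE [P2→S gives 8>0]
(B,R): not NE [P2→S gives 8>1]
(B,S): NE
(C,P): not NE [P1→D gives 9>8; P2→R gives 7>4]
(C,Q): not NE [P1→B gives 10>4]
(C,R): not NE [P1→B gives 9>7]
(C,S): not NE [P1→B gives 9>8; P2→R gives 7>2]
(D,P): not NE [P2→Q gives 12>9]
(D,Q): not NE [P1→B gives 10>9]
(D,R): not NE [P1→B gives 9>8; P2→Q gives 12>2]
(D,S): not NE [P1→B gives 9>1; P2→Q gives 12>9]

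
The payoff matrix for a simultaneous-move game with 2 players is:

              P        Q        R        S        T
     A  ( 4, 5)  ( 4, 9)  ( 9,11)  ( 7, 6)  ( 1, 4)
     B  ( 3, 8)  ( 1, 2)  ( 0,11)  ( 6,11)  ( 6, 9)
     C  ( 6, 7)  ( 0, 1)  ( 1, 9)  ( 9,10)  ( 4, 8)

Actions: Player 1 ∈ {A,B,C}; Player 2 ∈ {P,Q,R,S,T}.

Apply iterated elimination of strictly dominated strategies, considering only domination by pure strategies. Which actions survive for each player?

P2 drop P (R beats it: A:11>5 B:11>8 C:9>7)
P2 drop Q (R beats it: A:11>9 B:11>2 C:9>1)
P2 drop T (R beats it: A:11>4 B:11>9 C:9>8)
P1 drop B (A beats it: R:9>0 S:7>6)
P1→{A,C} P2→{R,S}

Remaining: P1:{A,C} P2:{R,S}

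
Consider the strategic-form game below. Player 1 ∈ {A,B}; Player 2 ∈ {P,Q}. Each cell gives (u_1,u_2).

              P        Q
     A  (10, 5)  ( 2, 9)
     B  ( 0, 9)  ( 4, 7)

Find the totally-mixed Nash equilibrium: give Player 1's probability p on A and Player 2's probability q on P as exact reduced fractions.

P1 indiff ⇒ q·10+(1-q)·2 = q·0+(1-q)·4 ⇒ q(10) = (1-q)(2) ⇒ q = 1/6
P2 indiff ⇒ p·5+(1-p)·9 = p·9+(1-p)·7 ⇒ p(-4) = (1-p)(-2) ⇒ p = 1/3

(p,q) = (1/3, 1/6)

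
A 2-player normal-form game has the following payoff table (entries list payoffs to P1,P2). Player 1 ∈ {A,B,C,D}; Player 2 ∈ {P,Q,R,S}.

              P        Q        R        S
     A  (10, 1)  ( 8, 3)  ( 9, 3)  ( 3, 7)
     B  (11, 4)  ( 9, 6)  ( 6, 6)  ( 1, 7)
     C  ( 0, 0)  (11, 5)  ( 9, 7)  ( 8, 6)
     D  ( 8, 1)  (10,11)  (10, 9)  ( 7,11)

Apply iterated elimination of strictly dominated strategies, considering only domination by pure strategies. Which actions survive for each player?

IESDS → P1:{C,D} P2:{Q,R,S}

P2 drop P (Q beats it: A:3>1 B:6>4 C:5>0 D:11>1)
P1 drop A (D beats it: Q:10>8 R:10>9 S:7>3)
P1 drop B (C beats it: Q:11>9 R:9>6 S:8>1)
P1→{C,D} P2→{Q,R,S}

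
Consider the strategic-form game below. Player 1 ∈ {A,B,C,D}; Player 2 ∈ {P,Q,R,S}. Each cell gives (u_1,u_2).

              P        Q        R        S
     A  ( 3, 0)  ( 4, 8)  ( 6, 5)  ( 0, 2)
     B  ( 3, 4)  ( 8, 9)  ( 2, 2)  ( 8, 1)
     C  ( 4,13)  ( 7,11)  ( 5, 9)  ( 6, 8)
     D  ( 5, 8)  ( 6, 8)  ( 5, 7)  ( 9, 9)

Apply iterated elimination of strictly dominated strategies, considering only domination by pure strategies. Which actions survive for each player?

P2 drop R (Q beats it: A:8>5 B:9>2 C:11>9 D:8>7)
P1 drop A (C beats it: P:4>3 Q:7>4 S:6>0)
P1→{B,C,D} P2→{P,Q,S}

Survivors P1:{B,C,D} P2:{P,Q,S}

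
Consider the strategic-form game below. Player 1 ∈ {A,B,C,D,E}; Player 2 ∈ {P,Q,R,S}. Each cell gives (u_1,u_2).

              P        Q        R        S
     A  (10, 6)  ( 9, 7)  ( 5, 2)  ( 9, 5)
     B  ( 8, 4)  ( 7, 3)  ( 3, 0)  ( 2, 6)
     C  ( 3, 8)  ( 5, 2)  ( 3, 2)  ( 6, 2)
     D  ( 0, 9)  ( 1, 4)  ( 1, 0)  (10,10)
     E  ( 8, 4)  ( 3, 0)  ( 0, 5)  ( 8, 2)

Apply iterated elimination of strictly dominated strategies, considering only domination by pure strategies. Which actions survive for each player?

P1 drop B (A beats it: P:10>8 Q:9>7 R:5>3 S:9>2)
P1 drop C (A beats it: P:10>3 Q:9>5 R:5>3 S:9>6)
P1 drop E (A beats it: P:10>8 Q:9>3 R:5>0 S:9>8)
P2 drop R (P beats it: A:6>2 D:9>0)
P1→{A,D} P2→{P,Q,S}

Survivors P1:{A,D} P2:{P,Q,S}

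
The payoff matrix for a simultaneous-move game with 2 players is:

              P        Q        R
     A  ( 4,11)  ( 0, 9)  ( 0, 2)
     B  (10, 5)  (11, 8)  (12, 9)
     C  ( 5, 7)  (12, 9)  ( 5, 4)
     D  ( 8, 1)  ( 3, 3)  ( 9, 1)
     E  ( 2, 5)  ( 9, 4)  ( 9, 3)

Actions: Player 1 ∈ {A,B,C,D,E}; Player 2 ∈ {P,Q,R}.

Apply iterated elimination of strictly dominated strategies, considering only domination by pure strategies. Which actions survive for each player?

P1 drop A (B beats it: P:10>4 Q:11>0 R:12>0)
P1 drop D (B beats it: P:10>8 Q:11>3 R:12>9)
P1 drop E (B beats it: P:10>2 Q:11>9 R:12>9)
P2 drop P (Q beats it: B:8>5 C:9>7)
P1→{B,C} P2→{Q,R}

IESDS → P1:{B,C} P2:{Q,R}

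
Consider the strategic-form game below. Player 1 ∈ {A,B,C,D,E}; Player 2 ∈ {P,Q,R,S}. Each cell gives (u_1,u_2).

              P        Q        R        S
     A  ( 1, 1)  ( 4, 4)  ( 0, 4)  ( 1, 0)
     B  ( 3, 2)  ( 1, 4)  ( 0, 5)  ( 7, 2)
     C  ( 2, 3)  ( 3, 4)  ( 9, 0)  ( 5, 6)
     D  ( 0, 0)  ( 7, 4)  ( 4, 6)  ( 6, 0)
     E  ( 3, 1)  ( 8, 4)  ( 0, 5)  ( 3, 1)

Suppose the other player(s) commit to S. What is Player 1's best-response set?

BR_1 = {B}

u_1(A vs S) = 1
u_1(B vs S) = 7
u_1(C vs S) = 5
u_1(D vs S) = 6
u_1(E vs S) = 3
max payoff 7 at {B}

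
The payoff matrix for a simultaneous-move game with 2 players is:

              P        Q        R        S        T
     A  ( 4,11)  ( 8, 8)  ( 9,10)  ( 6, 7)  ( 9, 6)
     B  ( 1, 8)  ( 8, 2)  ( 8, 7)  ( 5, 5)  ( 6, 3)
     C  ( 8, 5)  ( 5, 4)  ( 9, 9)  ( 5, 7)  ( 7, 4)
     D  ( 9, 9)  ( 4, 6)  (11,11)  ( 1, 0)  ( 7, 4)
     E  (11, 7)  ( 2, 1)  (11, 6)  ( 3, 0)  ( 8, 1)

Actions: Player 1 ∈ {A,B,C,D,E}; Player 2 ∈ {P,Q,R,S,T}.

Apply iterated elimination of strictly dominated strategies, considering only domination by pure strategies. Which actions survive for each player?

Survivors P1:{D,E} P2:{P,R}

P2 drop Q (P beats it: A:11>8 B:8>2 C:5>4 D:9>6 E:7>1)
P1 drop B (A beats it: P:4>1 R:9>8 S:6>5 T:9>6)
P2 drop S (R beats it: A:10>7 C:9>7 D:11>0 E:6>0)
P1 drop C (E beats it: P:11>8 R:11>9 T:8>7)
P2 drop T (P beats it: A:11>6 D:9>4 E:7>1)
P1 drop A (D beats it: P:9>4 R:11>9)
P1→{D,E} P2→{P,R}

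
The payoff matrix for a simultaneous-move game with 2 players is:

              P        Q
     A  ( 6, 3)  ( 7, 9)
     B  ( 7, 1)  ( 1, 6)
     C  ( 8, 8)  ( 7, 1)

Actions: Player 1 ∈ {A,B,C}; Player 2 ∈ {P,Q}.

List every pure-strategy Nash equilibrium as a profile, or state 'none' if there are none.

(A,P): not NE [P1→C gives 8>6; P2→Q gives 9>3]
(A,Q): NE
(B,P): not NE [P1→C gives 8>7; P2→Q gives 6>1]
(B,Q): not NE [P1→C gives 7>1]
(C,P): NE
(C,Q): not NE [P2→P gives 8>1]

PSNE = {(A,Q), (C,P)}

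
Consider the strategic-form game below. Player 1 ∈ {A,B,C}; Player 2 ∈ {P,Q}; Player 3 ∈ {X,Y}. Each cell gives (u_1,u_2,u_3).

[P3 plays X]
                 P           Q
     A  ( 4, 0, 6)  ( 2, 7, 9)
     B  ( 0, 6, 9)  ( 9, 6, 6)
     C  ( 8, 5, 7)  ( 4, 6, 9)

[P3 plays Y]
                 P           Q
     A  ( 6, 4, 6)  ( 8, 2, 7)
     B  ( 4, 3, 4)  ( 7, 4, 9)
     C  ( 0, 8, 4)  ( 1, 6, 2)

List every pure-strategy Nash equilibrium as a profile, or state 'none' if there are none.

(A,P,X): not NE [P1→C gives 8>4; P2→Q gives 7>0]
(A,P,Y): NE
(A,Q,X): not NE [P1→B gives 9>2]
(A,Q,Y): not NE [P2→P gives 4>2; P3→X gives 9>7]
(B,P,X): not NE [P1→C gives 8>0]
(B,P,Y): not NE [P1→A gives 6>4; P2→Q gives 4>3; P3→X gives 9>4]
(B,Q,X): not NE [P3→Y gives 9>6]
(B,Q,Y): not NE [P1→A gives 8>7]
(C,P,X): not NE [P2→Q gives 6>5]
(C,P,Y): not NE [P1→A gives 6>0; P3→X gives 7>4]
(C,Q,X): not NE [P1→B gives 9>4]
(C,Q,Y): not NE [P1→A gives 8>1; P2→P gives 8>6; P3→X gives 9>2]

PSNE = {(A,P,Y)}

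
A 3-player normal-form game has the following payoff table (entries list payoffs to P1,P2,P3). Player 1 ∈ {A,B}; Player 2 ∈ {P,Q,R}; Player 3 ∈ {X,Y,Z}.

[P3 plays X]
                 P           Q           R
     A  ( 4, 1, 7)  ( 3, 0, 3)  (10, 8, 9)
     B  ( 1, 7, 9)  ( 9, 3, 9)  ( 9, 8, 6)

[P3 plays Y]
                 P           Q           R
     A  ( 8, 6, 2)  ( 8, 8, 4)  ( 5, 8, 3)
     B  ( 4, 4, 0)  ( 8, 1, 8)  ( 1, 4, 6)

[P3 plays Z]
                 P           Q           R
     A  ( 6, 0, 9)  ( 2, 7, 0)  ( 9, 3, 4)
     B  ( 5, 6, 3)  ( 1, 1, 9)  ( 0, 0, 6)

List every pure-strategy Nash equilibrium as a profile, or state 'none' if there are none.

(A,P,X): not NE [P2→R gives 8>1; P3→Z gives 9>7]
(A,P,Y): not NE [P2→R gives 8>6; P3→Z gives 9>2]
(A,P,Z): not NE [P2→Q gives 7>0]
(A,Q,X): not NE [P1→B gives 9>3; P2→R gives 8>0; P3→Y gives 4>3]
(A,Q,Y): NE
(A,Q,Z): not NE [P3→Y gives 4>0]
(A,R,X): NE
(A,R,Y): not NE [P3→X gives 9>3]
(A,R,Z): not NE [P2→Q gives 7>3; P3→X gives 9>4]
(B,P,X): not NE [P1→A gives 4>1; P2→R gives 8>7]
(B,P,Y): not NE [P1→A gives 8>4; P3→X gives 9>0]
(B,P,Z): not NE [P1→A gives 6>5; P3→X gives 9>3]
(B,Q,X): not NE [P2→R gives 8>3]
(B,Q,Y): not NE [P2→R gives 4>1; P3→Z gives 9>8]
(B,Q,Z): not NE [P1→A gives 2>1; P2→P gives 6>1]
(B,R,X): not NE [P1→A gives 10>9]
(B,R,Y): not NE [P1→A gives 5>1]
(B,R,Z): not NE [P1→A gives 9>0; P2→P gives 6>0]

PSNE = {(A,Q,Y), (A,R,X)}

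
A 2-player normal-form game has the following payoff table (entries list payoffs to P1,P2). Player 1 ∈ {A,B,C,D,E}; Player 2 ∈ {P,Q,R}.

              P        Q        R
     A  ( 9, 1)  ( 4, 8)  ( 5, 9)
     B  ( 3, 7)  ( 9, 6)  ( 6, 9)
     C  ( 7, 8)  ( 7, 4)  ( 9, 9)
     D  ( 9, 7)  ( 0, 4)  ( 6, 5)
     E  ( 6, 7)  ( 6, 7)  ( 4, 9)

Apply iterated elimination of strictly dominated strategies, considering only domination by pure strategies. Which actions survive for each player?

Survivors P1:{A,C,D} P2:{P,R}

P1 drop E (C beats it: P:7>6 Q:7>6 R:9>4)
P2 drop Q (R beats it: A:9>8 B:9>6 C:9>4 D:5>4)
P1 drop B (C beats it: P:7>3 R:9>6)
P1→{A,C,D} P2→{P,R}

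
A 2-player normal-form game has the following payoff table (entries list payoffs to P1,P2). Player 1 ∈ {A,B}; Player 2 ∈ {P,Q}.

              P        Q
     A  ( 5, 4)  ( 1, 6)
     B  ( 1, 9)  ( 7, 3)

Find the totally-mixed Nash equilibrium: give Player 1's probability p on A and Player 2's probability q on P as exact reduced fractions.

P1 indiff ⇒ q·5+(1-q)·1 = q·1+(1-q)·7 ⇒ q(4) = (1-q)(6) ⇒ q = 3/5
P2 indiff ⇒ p·4+(1-p)·9 = p·6+(1-p)·3 ⇒ p(-2) = (1-p)(-6) ⇒ p = 3/4

p=3/4, q=3/5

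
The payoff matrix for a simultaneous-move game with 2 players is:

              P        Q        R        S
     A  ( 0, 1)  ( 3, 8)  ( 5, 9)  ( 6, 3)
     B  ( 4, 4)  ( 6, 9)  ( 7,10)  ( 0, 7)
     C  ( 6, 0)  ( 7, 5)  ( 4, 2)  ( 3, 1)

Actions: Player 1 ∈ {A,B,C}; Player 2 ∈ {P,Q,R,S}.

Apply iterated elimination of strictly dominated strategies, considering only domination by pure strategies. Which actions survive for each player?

P2 drop P (Q beats it: A:8>1 B:9>4 C:5>0)
P2 drop S (Q beats it: A:8>3 B:9>7 C:5>1)
P1 drop A (B beats it: Q:6>3 R:7>5)
P1→{B,C} P2→{Q,R}

Remaining: P1:{B,C} P2:{Q,R}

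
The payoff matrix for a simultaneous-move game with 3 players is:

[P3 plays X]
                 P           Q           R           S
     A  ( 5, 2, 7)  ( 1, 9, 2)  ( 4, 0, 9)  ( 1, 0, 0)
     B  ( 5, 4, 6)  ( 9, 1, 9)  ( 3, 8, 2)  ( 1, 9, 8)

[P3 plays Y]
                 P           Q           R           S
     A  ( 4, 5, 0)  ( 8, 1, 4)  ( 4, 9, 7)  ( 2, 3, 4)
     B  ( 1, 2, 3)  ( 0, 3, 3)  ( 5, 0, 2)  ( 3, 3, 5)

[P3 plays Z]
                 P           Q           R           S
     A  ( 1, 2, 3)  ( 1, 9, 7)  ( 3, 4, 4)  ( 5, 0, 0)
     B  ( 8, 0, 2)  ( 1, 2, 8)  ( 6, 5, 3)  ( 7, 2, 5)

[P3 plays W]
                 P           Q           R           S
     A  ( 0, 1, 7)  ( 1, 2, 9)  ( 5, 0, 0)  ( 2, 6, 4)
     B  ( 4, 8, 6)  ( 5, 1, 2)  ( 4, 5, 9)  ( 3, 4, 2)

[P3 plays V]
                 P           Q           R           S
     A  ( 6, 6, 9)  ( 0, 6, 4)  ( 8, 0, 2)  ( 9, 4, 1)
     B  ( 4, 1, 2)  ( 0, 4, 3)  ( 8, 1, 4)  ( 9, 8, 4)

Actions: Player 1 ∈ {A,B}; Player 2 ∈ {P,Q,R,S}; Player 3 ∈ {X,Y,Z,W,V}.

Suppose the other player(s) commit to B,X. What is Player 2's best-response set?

P2 best: {S}

u_2(P vs B,X) = 4
u_2(Q vs B,X) = 1
u_2(R vs B,X) = 8
u_2(S vs B,X) = 9
max payoff 9 at {S}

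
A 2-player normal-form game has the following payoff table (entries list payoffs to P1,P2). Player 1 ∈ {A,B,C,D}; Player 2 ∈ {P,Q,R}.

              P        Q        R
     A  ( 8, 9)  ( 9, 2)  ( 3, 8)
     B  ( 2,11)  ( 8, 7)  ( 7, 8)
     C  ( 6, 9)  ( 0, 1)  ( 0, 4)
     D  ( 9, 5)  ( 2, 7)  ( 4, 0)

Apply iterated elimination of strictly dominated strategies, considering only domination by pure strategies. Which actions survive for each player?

P1 drop C (A beats it: P:8>6 Q:9>0 R:3>0)
P2 drop R (P beats it: A:9>8 B:11>8 D:5>0)
P1 drop B (A beats it: P:8>2 Q:9>8)
P1→{A,D} P2→{P,Q}

IESDS → P1:{A,D} P2:{P,Q}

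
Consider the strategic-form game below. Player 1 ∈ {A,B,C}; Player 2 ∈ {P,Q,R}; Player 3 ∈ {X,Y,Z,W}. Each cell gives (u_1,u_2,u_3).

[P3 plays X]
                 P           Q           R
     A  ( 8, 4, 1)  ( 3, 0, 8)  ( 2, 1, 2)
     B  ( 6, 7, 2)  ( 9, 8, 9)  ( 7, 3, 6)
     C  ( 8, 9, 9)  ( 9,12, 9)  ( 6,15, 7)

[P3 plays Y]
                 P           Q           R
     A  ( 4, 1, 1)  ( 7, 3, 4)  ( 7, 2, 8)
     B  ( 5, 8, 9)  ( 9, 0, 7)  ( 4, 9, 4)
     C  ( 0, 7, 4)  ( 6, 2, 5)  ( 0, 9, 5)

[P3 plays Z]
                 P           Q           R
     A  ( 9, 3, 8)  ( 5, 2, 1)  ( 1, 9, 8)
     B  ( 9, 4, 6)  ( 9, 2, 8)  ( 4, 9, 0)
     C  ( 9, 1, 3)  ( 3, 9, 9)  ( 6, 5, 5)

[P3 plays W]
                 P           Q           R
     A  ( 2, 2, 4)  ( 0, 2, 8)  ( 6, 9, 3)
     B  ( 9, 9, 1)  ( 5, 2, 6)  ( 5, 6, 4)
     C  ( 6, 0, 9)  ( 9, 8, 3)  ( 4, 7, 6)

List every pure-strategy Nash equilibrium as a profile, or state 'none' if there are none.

(A,P,X): not NE [P3→Z gives 8>1]
(A,P,Y): not NE [P1→B gives 5>4; P2→Q gives 3>1; P3→Z gives 8>1]
(A,P,Z): not NE [P2→R gives 9>3]
(A,P,W): not NE [P1→B gives 9>2; P2→R gives 9>2; P3→Z gives 8>4]
(A,Q,X): not NE [P1→C gives 9>3; P2→P gives 4>0]
(A,Q,Y): not NE [P1→B gives 9>7; P3→W gives 8>4]
(A,Q,Z): not NE [P1→B gives 9>5; P2→R gives 9>2; P3→W gives 8>1]
(A,Q,W): not NE [P1→C gives 9>0; P2→R gives 9>2]
(A,R,X): not NE [P1→B gives 7>2; P2→P gives 4>1; P3→Z gives 8>2]
(A,R,Y): not NE [P2→Q gives 3>2]
(A,R,Z): not NE [P1→C gives 6>1]
(A,R,W): not NE [P3→Z gives 8>3]
(B,P,X): not NE [P1→C gives 8>6; P2→Q gives 8>7; P3→Y gives 9>2]
(B,P,Y): not NE [P2→R gives 9>8]
(B,P,Z): not NE [P2→R gives 9>4; P3→Y gives 9>6]
(B,P,W): not NE [P3→Y gives 9>1]
(B,Q,X): NE
(B,Q,Y): not NE [P2→R gives 9>0; P3→X gives 9>7]
(B,Q,Z): not NE [P2→R gives 9>2; P3→X gives 9>8]
(B,Q,W): not NE [P1→C gives 9>5; P2→P gives 9>2; P3→X gives 9>6]
(B,R,X): not NE [P2→Q gives 8>3]
(B,R,Y): not NE [P1→A gives 7>4; P3→X gives 6>4]
(B,R,Z): not NE [P1→C gives 6>4; P3→X gives 6>0]
(B,R,W): not NE [P1→A gives 6>5; P2→P gives 9>6; P3→X gives 6>4]
(C,P,X): not NE [P2→R gives 15>9]
(C,P,Y): not NE [P1→B gives 5>0; P2→R gives 9>7; P3→W gives 9>4]
(C,P,Z): not NE [P2→Q gives 9>1; P3→W gives 9>3]
(C,P,W): not NE [P1→B gives 9>6; P2→Q gives 8>0]
(C,Q,X): not NE [P2→R gives 15>12]
(C,Q,Y): not NE [P1→B gives 9>6; P2→R gives 9>2; P3→Z gives 9>5]
(C,Q,Z): not NE [P1→B gives 9>3]
(C,Q,W): not NE [P3→Z gives 9>3]
(C,R,X): not NE [P1→B gives 7>6]
(C,R,Y): not NE [P1→A gives 7>0; P3→X gives 7>5]
(C,R,Z): not NE [P2→Q gives 9>5; P3→X gives 7>5]
(C,R,W): not NE [P1→A gives 6>4; P2→Q gives 8>7; P3→X gives 7>6]

PSNE = {(B,Q,X)}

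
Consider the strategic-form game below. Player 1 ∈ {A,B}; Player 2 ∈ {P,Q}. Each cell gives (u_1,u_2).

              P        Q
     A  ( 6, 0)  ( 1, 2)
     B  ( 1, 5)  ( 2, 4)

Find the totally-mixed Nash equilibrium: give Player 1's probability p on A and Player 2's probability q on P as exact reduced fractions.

(p,q) = (1/3, 1/6)

P1 indiff ⇒ q·6+(1-q)·1 = q·1+(1-q)·2 ⇒ q(5) = (1-q)(1) ⇒ q = 1/6
P2 indiff ⇒ p·0+(1-p)·5 = p·2+(1-p)·4 ⇒ p(-2) = (1-p)(-1) ⇒ p = 1/3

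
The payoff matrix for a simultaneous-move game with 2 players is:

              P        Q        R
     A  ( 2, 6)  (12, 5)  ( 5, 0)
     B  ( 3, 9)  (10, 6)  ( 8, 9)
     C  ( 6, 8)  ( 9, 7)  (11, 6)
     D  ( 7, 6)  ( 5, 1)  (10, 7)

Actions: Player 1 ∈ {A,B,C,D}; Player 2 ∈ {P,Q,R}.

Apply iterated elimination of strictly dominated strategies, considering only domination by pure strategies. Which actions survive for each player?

Remaining: P1:{C,D} P2:{P,R}

P2 drop Q (P beats it: A:6>5 B:9>6 C:8>7 D:6>1)
P1 drop A (B beats it: P:3>2 R:8>5)
P1 drop B (C beats it: P:6>3 R:11>8)
P1→{C,D} P2→{P,R}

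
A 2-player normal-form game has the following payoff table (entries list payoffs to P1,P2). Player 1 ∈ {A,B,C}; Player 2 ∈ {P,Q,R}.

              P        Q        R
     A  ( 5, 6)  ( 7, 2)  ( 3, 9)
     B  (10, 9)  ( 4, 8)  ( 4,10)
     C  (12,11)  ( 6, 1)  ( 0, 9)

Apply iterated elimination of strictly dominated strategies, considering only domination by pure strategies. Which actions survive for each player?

P2 drop Q (P beats it: A:6>2 B:9>8 C:11>1)
P1 drop A (B beats it: P:10>5 R:4>3)
P1→{B,C} P2→{P,R}

Remaining: P1:{B,C} P2:{P,R}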